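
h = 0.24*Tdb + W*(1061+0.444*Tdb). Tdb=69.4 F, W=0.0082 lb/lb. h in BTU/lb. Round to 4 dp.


h = 0.24*69.4 + 0.0082*(1061+0.444*69.4) = 25.6089 BTU/lb

25.6089 BTU/lb


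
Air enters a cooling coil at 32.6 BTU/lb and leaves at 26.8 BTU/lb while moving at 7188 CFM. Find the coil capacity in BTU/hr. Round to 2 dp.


Q = 4.5 * 7188 * (32.6 - 26.8) = 187606.80 BTU/hr

187606.80 BTU/hr


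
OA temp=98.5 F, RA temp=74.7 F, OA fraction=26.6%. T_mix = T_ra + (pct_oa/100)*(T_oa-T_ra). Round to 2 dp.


T_mix = 74.7 + (26.6/100)*(98.5-74.7) = 81.03 F

81.03 F


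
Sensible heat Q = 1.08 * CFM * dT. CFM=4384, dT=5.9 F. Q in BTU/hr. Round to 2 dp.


Q = 1.08 * 4384 * 5.9 = 27934.85 BTU/hr

27934.85 BTU/hr


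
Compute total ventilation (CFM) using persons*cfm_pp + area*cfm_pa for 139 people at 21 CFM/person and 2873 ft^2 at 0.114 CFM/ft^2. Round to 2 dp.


Total = 139*21 + 2873*0.114 = 3246.52 CFM

3246.52 CFM


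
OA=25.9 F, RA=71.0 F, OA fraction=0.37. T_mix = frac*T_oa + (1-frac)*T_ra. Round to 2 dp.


T_mix = 0.37*25.9 + 0.63*71.0 = 54.31 F

54.31 F


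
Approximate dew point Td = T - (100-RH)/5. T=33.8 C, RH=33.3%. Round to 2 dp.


Td = 33.8 - (100-33.3)/5 = 20.46 C

20.46 C


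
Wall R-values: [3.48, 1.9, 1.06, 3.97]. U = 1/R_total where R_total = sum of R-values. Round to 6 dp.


R_total = 3.48 + 1.9 + 1.06 + 3.97 = 10.41
U = 1/10.41 = 0.096061

0.096061


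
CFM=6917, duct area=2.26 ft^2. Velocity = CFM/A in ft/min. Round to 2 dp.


V = 6917 / 2.26 = 3060.62 ft/min

3060.62 ft/min


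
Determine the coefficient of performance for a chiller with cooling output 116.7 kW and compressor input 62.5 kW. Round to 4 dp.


COP = 116.7 / 62.5 = 1.8672

1.8672


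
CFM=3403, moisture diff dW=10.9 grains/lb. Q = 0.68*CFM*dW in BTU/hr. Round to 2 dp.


Q = 0.68 * 3403 * 10.9 = 25223.04 BTU/hr

25223.04 BTU/hr


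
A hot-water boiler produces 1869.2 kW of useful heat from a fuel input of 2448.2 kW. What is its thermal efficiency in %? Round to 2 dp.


eta = (1869.2/2448.2)*100 = 76.35 %

76.35 %


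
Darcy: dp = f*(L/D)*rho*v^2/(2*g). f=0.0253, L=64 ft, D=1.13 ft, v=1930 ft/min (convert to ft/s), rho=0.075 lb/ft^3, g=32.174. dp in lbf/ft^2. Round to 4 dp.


v_fps = 1930/60 = 32.1667 ft/s
dp = 0.0253*(64/1.13)*0.075*32.1667^2/(2*32.174) = 1.7281 lbf/ft^2

1.7281 lbf/ft^2


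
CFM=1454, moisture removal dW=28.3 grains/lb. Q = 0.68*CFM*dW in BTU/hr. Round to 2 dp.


Q = 0.68 * 1454 * 28.3 = 27980.78 BTU/hr

27980.78 BTU/hr


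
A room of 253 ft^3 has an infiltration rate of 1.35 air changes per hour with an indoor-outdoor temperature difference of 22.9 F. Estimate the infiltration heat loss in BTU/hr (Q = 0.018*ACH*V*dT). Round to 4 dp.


Q = 0.018 * 1.35 * 253 * 22.9 = 140.7869 BTU/hr

140.7869 BTU/hr


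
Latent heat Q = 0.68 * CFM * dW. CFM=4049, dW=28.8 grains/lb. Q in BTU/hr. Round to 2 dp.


Q = 0.68 * 4049 * 28.8 = 79295.62 BTU/hr

79295.62 BTU/hr


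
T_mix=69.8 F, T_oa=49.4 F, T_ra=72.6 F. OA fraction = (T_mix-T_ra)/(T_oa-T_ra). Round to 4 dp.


frac = (69.8 - 72.6) / (49.4 - 72.6) = 0.1207

0.1207


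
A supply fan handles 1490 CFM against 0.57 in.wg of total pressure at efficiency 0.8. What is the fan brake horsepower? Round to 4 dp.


BHP = 1490 * 0.57 / (6356 * 0.8) = 0.1670 hp

0.1670 hp


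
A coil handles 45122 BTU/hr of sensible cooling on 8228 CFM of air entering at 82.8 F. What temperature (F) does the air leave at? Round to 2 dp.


dT = 45122/(1.08*8228) = 5.0777
T_leave = 82.8 - 5.0777 = 77.72 F

77.72 F


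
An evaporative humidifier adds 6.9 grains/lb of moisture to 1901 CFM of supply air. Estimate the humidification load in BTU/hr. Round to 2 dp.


Q = 0.68 * 1901 * 6.9 = 8919.49 BTU/hr

8919.49 BTU/hr


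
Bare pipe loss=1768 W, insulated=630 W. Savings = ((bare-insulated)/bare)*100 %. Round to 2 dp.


Savings = ((1768-630)/1768)*100 = 64.37 %

64.37 %


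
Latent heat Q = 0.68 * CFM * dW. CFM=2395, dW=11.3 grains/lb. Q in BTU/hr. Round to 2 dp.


Q = 0.68 * 2395 * 11.3 = 18403.18 BTU/hr

18403.18 BTU/hr


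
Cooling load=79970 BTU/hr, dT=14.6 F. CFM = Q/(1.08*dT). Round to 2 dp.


CFM = 79970 / (1.08 * 14.6) = 5071.66

5071.66 CFM


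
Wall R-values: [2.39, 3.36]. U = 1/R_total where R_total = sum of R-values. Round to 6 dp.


R_total = 2.39 + 3.36 = 5.75
U = 1/5.75 = 0.173913

0.173913


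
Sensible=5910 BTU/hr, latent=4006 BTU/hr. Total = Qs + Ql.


Qt = 5910 + 4006 = 9916 BTU/hr

9916 BTU/hr


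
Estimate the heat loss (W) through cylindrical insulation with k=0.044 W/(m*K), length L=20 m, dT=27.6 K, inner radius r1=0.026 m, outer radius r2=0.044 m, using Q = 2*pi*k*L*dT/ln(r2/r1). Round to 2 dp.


Q = 2*pi*0.044*20*27.6/ln(0.044/0.026) = 290.07 W

290.07 W


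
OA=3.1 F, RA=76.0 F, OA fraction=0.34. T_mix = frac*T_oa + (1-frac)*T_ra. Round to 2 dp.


T_mix = 0.34*3.1 + 0.66*76.0 = 51.21 F

51.21 F


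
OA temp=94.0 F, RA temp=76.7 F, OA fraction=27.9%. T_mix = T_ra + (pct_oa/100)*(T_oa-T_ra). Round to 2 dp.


T_mix = 76.7 + (27.9/100)*(94.0-76.7) = 81.53 F

81.53 F


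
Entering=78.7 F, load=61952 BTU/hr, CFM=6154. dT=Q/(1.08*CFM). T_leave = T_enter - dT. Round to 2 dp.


dT = 61952/(1.08*6154) = 9.3212
T_leave = 78.7 - 9.3212 = 69.38 F

69.38 F


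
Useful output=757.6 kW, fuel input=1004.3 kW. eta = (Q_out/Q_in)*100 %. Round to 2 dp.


eta = (757.6/1004.3)*100 = 75.44 %

75.44 %


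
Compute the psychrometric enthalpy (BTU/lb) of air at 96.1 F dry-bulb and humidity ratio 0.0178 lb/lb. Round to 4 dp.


h = 0.24*96.1 + 0.0178*(1061+0.444*96.1) = 42.7093 BTU/lb

42.7093 BTU/lb


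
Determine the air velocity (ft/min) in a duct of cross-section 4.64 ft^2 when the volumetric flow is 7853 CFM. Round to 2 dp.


V = 7853 / 4.64 = 1692.46 ft/min

1692.46 ft/min


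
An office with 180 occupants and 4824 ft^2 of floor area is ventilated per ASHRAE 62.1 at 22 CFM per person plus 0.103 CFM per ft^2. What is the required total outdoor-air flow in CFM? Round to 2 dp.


Total = 180*22 + 4824*0.103 = 4456.87 CFM

4456.87 CFM


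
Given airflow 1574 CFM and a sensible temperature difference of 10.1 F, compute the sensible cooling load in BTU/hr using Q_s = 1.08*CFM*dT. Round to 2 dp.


Q = 1.08 * 1574 * 10.1 = 17169.19 BTU/hr

17169.19 BTU/hr


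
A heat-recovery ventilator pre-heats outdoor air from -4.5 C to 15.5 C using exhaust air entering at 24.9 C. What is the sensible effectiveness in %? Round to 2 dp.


eff = (15.5-(-4.5))/(24.9-(-4.5))*100 = 68.03 %

68.03 %


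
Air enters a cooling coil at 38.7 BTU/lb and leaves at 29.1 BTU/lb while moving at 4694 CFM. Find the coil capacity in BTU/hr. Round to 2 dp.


Q = 4.5 * 4694 * (38.7 - 29.1) = 202780.80 BTU/hr

202780.80 BTU/hr


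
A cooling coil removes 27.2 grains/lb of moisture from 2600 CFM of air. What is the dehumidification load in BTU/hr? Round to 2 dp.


Q = 0.68 * 2600 * 27.2 = 48089.60 BTU/hr

48089.60 BTU/hr


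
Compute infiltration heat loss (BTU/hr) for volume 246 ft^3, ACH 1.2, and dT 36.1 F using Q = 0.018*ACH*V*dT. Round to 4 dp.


Q = 0.018 * 1.2 * 246 * 36.1 = 191.8210 BTU/hr

191.8210 BTU/hr


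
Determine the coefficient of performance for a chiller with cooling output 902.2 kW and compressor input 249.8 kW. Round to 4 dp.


COP = 902.2 / 249.8 = 3.6117

3.6117


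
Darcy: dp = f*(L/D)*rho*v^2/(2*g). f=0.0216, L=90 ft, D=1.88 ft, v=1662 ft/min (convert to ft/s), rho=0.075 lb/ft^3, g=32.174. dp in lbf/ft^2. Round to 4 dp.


v_fps = 1662/60 = 27.7 ft/s
dp = 0.0216*(90/1.88)*0.075*27.7^2/(2*32.174) = 0.9247 lbf/ft^2

0.9247 lbf/ft^2


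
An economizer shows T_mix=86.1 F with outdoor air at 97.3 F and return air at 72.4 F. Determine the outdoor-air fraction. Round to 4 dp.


frac = (86.1 - 72.4) / (97.3 - 72.4) = 0.5502

0.5502


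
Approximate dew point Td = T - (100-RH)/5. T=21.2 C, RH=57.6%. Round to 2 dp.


Td = 21.2 - (100-57.6)/5 = 12.72 C

12.72 C


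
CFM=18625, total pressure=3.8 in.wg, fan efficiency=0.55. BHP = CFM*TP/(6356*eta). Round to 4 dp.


BHP = 18625 * 3.8 / (6356 * 0.55) = 20.2457 hp

20.2457 hp


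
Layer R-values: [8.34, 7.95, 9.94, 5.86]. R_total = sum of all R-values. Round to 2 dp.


R_total = 8.34 + 7.95 + 9.94 + 5.86 = 32.09

32.09


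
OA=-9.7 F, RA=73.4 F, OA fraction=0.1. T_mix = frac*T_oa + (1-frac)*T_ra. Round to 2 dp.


T_mix = 0.1*(-9.7) + 0.9*73.4 = 65.09 F

65.09 F


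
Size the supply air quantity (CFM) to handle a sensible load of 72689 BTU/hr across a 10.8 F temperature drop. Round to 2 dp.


CFM = 72689 / (1.08 * 10.8) = 6231.91

6231.91 CFM


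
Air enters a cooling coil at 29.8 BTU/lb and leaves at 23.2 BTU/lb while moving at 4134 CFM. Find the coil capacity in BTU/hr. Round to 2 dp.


Q = 4.5 * 4134 * (29.8 - 23.2) = 122779.80 BTU/hr

122779.80 BTU/hr


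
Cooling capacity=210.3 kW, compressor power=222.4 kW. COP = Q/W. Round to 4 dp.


COP = 210.3 / 222.4 = 0.9456

0.9456


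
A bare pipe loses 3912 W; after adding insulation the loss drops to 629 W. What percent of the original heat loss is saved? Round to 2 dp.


Savings = ((3912-629)/3912)*100 = 83.92 %

83.92 %


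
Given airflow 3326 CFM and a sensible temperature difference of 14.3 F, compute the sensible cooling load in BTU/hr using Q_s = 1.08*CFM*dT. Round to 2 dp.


Q = 1.08 * 3326 * 14.3 = 51366.74 BTU/hr

51366.74 BTU/hr


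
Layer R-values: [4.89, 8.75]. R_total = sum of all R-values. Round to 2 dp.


R_total = 4.89 + 8.75 = 13.64

13.64


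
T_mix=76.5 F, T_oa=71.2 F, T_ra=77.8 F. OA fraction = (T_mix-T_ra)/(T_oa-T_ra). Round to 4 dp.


frac = (76.5 - 77.8) / (71.2 - 77.8) = 0.1970

0.1970


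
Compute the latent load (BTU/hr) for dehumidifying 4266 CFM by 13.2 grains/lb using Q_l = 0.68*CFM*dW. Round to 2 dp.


Q = 0.68 * 4266 * 13.2 = 38291.62 BTU/hr

38291.62 BTU/hr


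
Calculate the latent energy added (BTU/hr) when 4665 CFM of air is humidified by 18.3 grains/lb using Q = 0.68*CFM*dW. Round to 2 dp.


Q = 0.68 * 4665 * 18.3 = 58051.26 BTU/hr

58051.26 BTU/hr


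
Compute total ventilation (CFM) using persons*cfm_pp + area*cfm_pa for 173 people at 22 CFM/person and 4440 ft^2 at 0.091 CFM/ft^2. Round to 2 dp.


Total = 173*22 + 4440*0.091 = 4210.04 CFM

4210.04 CFM


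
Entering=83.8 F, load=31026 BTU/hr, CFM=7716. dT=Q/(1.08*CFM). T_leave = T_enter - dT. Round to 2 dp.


dT = 31026/(1.08*7716) = 3.7231
T_leave = 83.8 - 3.7231 = 80.08 F

80.08 F


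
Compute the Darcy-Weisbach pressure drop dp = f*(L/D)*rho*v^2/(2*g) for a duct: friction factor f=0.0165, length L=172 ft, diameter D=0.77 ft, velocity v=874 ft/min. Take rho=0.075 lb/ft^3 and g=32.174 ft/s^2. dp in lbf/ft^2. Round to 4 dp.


v_fps = 874/60 = 14.5667 ft/s
dp = 0.0165*(172/0.77)*0.075*14.5667^2/(2*32.174) = 0.9115 lbf/ft^2

0.9115 lbf/ft^2


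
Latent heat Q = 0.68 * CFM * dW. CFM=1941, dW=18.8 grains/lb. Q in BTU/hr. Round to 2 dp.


Q = 0.68 * 1941 * 18.8 = 24813.74 BTU/hr

24813.74 BTU/hr


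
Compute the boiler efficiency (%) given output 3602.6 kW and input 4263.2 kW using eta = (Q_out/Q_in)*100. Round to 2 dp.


eta = (3602.6/4263.2)*100 = 84.50 %

84.50 %


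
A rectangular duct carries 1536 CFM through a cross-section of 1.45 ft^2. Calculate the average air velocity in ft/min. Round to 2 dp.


V = 1536 / 1.45 = 1059.31 ft/min

1059.31 ft/min


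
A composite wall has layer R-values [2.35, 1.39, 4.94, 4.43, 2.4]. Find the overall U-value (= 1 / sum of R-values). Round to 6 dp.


R_total = 2.35 + 1.39 + 4.94 + 4.43 + 2.4 = 15.51
U = 1/15.51 = 0.064475

0.064475


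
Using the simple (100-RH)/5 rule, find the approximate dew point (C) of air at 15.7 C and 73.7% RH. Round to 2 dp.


Td = 15.7 - (100-73.7)/5 = 10.44 C

10.44 C


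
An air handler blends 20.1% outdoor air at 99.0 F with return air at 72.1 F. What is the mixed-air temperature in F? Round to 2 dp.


T_mix = 72.1 + (20.1/100)*(99.0-72.1) = 77.51 F

77.51 F


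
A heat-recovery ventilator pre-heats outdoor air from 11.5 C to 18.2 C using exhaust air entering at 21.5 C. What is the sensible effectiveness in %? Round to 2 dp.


eff = (18.2-11.5)/(21.5-11.5)*100 = 67.00 %

67.00 %


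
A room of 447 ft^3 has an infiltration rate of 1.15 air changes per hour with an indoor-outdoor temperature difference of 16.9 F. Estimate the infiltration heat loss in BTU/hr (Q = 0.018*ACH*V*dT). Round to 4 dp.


Q = 0.018 * 1.15 * 447 * 16.9 = 156.3740 BTU/hr

156.3740 BTU/hr


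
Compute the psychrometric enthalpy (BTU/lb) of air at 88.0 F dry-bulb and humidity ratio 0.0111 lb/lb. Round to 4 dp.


h = 0.24*88.0 + 0.0111*(1061+0.444*88.0) = 33.3308 BTU/lb

33.3308 BTU/lb


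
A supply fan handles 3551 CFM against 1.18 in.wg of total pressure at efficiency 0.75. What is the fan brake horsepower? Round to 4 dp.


BHP = 3551 * 1.18 / (6356 * 0.75) = 0.8790 hp

0.8790 hp


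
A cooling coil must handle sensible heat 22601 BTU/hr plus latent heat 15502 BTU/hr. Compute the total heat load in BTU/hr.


Qt = 22601 + 15502 = 38103 BTU/hr

38103 BTU/hr


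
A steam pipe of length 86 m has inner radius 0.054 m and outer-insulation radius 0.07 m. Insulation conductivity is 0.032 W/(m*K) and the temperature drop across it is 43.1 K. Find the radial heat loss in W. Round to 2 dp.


Q = 2*pi*0.032*86*43.1/ln(0.07/0.054) = 2871.77 W

2871.77 W


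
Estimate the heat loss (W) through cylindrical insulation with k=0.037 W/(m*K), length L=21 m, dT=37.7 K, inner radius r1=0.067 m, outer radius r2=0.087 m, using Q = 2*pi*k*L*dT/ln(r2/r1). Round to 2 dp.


Q = 2*pi*0.037*21*37.7/ln(0.087/0.067) = 704.60 W

704.60 W


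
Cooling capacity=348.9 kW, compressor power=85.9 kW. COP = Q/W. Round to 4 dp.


COP = 348.9 / 85.9 = 4.0617

4.0617


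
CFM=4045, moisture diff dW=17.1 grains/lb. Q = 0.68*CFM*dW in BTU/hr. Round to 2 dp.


Q = 0.68 * 4045 * 17.1 = 47035.26 BTU/hr

47035.26 BTU/hr


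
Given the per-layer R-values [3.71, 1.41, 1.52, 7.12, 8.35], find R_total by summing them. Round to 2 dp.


R_total = 3.71 + 1.41 + 1.52 + 7.12 + 8.35 = 22.11

22.11


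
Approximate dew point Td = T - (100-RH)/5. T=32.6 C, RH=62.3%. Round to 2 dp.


Td = 32.6 - (100-62.3)/5 = 25.06 C

25.06 C


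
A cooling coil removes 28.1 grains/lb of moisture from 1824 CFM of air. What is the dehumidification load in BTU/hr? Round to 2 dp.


Q = 0.68 * 1824 * 28.1 = 34852.99 BTU/hr

34852.99 BTU/hr


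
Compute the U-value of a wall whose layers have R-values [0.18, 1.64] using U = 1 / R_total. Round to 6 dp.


R_total = 0.18 + 1.64 = 1.82
U = 1/1.82 = 0.549451

0.549451


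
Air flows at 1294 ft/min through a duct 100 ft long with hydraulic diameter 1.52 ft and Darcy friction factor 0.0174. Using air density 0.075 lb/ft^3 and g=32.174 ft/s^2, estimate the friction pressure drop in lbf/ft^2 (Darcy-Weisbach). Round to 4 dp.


v_fps = 1294/60 = 21.5667 ft/s
dp = 0.0174*(100/1.52)*0.075*21.5667^2/(2*32.174) = 0.6206 lbf/ft^2

0.6206 lbf/ft^2


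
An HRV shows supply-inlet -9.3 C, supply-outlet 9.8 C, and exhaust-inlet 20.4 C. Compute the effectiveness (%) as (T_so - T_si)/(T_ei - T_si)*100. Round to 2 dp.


eff = (9.8-(-9.3))/(20.4-(-9.3))*100 = 64.31 %

64.31 %


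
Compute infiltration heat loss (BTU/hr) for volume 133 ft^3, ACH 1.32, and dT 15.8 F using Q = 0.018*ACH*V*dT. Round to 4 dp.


Q = 0.018 * 1.32 * 133 * 15.8 = 49.9293 BTU/hr

49.9293 BTU/hr


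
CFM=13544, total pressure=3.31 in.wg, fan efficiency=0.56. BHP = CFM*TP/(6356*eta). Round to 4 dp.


BHP = 13544 * 3.31 / (6356 * 0.56) = 12.5951 hp

12.5951 hp


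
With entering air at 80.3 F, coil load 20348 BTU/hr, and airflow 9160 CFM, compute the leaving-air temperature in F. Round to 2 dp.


dT = 20348/(1.08*9160) = 2.0568
T_leave = 80.3 - 2.0568 = 78.24 F

78.24 F


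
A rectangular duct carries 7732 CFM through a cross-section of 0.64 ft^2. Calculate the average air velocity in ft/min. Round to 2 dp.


V = 7732 / 0.64 = 12081.25 ft/min

12081.25 ft/min


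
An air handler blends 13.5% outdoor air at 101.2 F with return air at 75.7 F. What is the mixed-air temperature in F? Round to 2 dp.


T_mix = 75.7 + (13.5/100)*(101.2-75.7) = 79.14 F

79.14 F


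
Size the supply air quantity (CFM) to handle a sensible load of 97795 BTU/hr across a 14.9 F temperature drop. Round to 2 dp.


CFM = 97795 / (1.08 * 14.9) = 6077.24

6077.24 CFM


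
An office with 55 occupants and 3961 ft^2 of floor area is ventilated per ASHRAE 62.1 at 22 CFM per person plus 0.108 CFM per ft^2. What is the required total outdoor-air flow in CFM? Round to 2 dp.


Total = 55*22 + 3961*0.108 = 1637.79 CFM

1637.79 CFM


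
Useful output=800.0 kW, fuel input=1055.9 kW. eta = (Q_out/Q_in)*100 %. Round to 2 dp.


eta = (800.0/1055.9)*100 = 75.76 %

75.76 %


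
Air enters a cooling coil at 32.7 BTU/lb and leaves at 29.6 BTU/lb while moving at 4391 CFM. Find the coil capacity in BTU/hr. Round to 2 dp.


Q = 4.5 * 4391 * (32.7 - 29.6) = 61254.45 BTU/hr

61254.45 BTU/hr


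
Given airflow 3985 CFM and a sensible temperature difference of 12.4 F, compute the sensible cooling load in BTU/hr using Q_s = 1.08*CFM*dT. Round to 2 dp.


Q = 1.08 * 3985 * 12.4 = 53367.12 BTU/hr

53367.12 BTU/hr


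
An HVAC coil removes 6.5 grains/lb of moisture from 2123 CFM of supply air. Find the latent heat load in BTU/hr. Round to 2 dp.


Q = 0.68 * 2123 * 6.5 = 9383.66 BTU/hr

9383.66 BTU/hr


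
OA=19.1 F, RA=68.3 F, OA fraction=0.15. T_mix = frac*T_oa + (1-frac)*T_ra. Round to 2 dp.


T_mix = 0.15*19.1 + 0.85*68.3 = 60.92 F

60.92 F


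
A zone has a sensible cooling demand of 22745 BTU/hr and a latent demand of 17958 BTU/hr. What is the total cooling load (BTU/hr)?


Qt = 22745 + 17958 = 40703 BTU/hr

40703 BTU/hr


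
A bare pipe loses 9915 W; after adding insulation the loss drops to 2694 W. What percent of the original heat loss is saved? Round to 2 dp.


Savings = ((9915-2694)/9915)*100 = 72.83 %

72.83 %


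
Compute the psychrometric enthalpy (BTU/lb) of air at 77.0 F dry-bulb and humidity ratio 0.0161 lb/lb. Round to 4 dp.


h = 0.24*77.0 + 0.0161*(1061+0.444*77.0) = 36.1125 BTU/lb

36.1125 BTU/lb


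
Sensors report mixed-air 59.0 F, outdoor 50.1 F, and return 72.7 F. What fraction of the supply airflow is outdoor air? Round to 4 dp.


frac = (59.0 - 72.7) / (50.1 - 72.7) = 0.6062

0.6062


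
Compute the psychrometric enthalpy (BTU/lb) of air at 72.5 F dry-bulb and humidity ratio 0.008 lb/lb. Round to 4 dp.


h = 0.24*72.5 + 0.008*(1061+0.444*72.5) = 26.1455 BTU/lb

26.1455 BTU/lb


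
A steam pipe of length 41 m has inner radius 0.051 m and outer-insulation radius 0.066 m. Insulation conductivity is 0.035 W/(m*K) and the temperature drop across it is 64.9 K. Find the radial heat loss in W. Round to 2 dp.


Q = 2*pi*0.035*41*64.9/ln(0.066/0.051) = 2269.57 W

2269.57 W


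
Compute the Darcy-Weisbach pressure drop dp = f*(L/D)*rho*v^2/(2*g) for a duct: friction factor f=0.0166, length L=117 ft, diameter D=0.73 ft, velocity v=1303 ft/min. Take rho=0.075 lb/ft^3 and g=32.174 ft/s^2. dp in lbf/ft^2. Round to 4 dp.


v_fps = 1303/60 = 21.7167 ft/s
dp = 0.0166*(117/0.73)*0.075*21.7167^2/(2*32.174) = 1.4625 lbf/ft^2

1.4625 lbf/ft^2


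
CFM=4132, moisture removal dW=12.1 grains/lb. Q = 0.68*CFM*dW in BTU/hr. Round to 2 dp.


Q = 0.68 * 4132 * 12.1 = 33998.10 BTU/hr

33998.10 BTU/hr


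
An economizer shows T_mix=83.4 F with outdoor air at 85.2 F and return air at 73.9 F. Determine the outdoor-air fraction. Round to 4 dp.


frac = (83.4 - 73.9) / (85.2 - 73.9) = 0.8407

0.8407


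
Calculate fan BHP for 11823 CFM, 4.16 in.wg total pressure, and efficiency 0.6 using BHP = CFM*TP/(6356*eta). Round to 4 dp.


BHP = 11823 * 4.16 / (6356 * 0.6) = 12.8969 hp

12.8969 hp


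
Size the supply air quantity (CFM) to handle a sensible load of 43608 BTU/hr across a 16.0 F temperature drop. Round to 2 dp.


CFM = 43608 / (1.08 * 16.0) = 2523.61

2523.61 CFM


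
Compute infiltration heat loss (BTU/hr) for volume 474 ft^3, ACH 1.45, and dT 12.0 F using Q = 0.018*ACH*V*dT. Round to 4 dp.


Q = 0.018 * 1.45 * 474 * 12.0 = 148.4568 BTU/hr

148.4568 BTU/hr


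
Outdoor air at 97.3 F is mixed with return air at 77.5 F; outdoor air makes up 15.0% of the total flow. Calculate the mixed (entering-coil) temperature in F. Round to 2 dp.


T_mix = 77.5 + (15.0/100)*(97.3-77.5) = 80.47 F

80.47 F


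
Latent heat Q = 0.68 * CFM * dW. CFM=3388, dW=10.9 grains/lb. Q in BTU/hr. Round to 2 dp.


Q = 0.68 * 3388 * 10.9 = 25111.86 BTU/hr

25111.86 BTU/hr


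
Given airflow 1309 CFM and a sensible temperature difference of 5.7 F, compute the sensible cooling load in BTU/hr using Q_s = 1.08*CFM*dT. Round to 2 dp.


Q = 1.08 * 1309 * 5.7 = 8058.20 BTU/hr

8058.20 BTU/hr


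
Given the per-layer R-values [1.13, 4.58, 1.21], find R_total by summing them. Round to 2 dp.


R_total = 1.13 + 4.58 + 1.21 = 6.92

6.92


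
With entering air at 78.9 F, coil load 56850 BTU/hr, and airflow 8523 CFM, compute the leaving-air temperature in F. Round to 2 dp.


dT = 56850/(1.08*8523) = 6.1761
T_leave = 78.9 - 6.1761 = 72.72 F

72.72 F


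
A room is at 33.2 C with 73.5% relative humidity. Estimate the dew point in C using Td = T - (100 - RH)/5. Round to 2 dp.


Td = 33.2 - (100-73.5)/5 = 27.90 C

27.90 C


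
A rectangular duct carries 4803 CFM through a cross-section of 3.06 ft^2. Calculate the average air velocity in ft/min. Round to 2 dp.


V = 4803 / 3.06 = 1569.61 ft/min

1569.61 ft/min


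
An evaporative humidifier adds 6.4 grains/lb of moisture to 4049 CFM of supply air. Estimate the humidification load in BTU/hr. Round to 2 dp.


Q = 0.68 * 4049 * 6.4 = 17621.25 BTU/hr

17621.25 BTU/hr


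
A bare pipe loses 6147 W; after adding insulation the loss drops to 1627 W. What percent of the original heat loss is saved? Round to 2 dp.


Savings = ((6147-1627)/6147)*100 = 73.53 %

73.53 %


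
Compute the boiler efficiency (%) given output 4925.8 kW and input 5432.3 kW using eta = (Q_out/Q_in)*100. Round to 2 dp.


eta = (4925.8/5432.3)*100 = 90.68 %

90.68 %


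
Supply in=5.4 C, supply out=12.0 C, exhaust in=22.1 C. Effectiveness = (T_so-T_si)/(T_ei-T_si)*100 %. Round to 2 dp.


eff = (12.0-5.4)/(22.1-5.4)*100 = 39.52 %

39.52 %


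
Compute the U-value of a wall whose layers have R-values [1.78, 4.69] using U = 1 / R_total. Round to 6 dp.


R_total = 1.78 + 4.69 = 6.47
U = 1/6.47 = 0.154560

0.154560


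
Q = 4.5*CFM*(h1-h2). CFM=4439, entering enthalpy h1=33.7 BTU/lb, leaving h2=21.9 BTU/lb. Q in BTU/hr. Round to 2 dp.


Q = 4.5 * 4439 * (33.7 - 21.9) = 235710.90 BTU/hr

235710.90 BTU/hr


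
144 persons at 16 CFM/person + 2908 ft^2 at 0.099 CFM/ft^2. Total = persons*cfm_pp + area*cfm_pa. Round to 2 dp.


Total = 144*16 + 2908*0.099 = 2591.89 CFM

2591.89 CFM


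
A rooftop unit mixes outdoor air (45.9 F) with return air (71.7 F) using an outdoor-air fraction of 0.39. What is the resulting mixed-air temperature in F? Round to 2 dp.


T_mix = 0.39*45.9 + 0.61*71.7 = 61.64 F

61.64 F


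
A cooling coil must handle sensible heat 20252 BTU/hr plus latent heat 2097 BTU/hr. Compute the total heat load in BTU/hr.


Qt = 20252 + 2097 = 22349 BTU/hr

22349 BTU/hr


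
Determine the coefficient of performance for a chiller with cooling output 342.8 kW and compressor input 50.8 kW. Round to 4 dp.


COP = 342.8 / 50.8 = 6.7480

6.7480


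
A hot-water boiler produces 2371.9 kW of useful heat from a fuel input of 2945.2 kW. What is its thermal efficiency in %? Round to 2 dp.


eta = (2371.9/2945.2)*100 = 80.53 %

80.53 %


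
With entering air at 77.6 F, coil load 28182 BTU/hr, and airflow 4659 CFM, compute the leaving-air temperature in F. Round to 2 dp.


dT = 28182/(1.08*4659) = 5.6009
T_leave = 77.6 - 5.6009 = 72.00 F

72.00 F


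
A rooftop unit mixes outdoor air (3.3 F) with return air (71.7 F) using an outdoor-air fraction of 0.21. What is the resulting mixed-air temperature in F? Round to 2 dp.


T_mix = 0.21*3.3 + 0.79*71.7 = 57.34 F

57.34 F


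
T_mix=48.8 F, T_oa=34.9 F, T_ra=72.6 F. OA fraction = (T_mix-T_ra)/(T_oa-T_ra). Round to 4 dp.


frac = (48.8 - 72.6) / (34.9 - 72.6) = 0.6313

0.6313


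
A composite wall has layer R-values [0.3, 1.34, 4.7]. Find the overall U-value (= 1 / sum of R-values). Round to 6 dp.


R_total = 0.3 + 1.34 + 4.7 = 6.34
U = 1/6.34 = 0.157729

0.157729


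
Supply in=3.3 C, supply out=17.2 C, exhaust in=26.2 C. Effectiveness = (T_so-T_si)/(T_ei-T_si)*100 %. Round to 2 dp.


eff = (17.2-3.3)/(26.2-3.3)*100 = 60.70 %

60.70 %


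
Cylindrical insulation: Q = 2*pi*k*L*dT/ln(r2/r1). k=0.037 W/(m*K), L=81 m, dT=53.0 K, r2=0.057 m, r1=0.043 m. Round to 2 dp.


Q = 2*pi*0.037*81*53.0/ln(0.057/0.043) = 3540.97 W

3540.97 W


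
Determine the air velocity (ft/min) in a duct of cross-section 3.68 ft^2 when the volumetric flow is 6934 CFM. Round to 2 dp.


V = 6934 / 3.68 = 1884.24 ft/min

1884.24 ft/min


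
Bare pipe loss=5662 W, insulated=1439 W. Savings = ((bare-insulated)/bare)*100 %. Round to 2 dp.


Savings = ((5662-1439)/5662)*100 = 74.58 %

74.58 %


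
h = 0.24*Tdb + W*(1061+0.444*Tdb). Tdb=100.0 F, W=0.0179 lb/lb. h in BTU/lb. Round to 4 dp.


h = 0.24*100.0 + 0.0179*(1061+0.444*100.0) = 43.7867 BTU/lb

43.7867 BTU/lb


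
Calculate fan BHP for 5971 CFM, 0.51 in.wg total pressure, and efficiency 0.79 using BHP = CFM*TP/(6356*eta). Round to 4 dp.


BHP = 5971 * 0.51 / (6356 * 0.79) = 0.6065 hp

0.6065 hp


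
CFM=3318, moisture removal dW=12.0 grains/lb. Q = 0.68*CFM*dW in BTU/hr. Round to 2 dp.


Q = 0.68 * 3318 * 12.0 = 27074.88 BTU/hr

27074.88 BTU/hr


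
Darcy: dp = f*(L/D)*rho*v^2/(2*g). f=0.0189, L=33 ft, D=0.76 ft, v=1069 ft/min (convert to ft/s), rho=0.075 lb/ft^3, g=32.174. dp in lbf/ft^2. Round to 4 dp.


v_fps = 1069/60 = 17.8167 ft/s
dp = 0.0189*(33/0.76)*0.075*17.8167^2/(2*32.174) = 0.3036 lbf/ft^2

0.3036 lbf/ft^2


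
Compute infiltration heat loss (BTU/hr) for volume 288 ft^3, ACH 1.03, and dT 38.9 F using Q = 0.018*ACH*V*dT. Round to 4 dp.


Q = 0.018 * 1.03 * 288 * 38.9 = 207.7073 BTU/hr

207.7073 BTU/hr


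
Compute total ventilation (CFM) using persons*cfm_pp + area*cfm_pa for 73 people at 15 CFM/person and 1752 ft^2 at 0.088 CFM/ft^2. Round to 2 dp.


Total = 73*15 + 1752*0.088 = 1249.18 CFM

1249.18 CFM


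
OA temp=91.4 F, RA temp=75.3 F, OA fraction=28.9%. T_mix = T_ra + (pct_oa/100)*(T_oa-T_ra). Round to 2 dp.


T_mix = 75.3 + (28.9/100)*(91.4-75.3) = 79.95 F

79.95 F


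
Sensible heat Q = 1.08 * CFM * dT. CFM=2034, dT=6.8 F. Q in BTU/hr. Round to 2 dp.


Q = 1.08 * 2034 * 6.8 = 14937.70 BTU/hr

14937.70 BTU/hr


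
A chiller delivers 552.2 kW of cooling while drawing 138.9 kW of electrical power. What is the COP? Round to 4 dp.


COP = 552.2 / 138.9 = 3.9755

3.9755


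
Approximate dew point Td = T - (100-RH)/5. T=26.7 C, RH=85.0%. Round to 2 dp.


Td = 26.7 - (100-85.0)/5 = 23.70 C

23.70 C


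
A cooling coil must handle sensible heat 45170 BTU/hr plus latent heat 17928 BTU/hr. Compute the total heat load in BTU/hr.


Qt = 45170 + 17928 = 63098 BTU/hr

63098 BTU/hr


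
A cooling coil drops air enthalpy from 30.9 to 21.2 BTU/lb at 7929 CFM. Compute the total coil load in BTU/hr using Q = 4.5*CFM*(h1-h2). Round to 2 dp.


Q = 4.5 * 7929 * (30.9 - 21.2) = 346100.85 BTU/hr

346100.85 BTU/hr


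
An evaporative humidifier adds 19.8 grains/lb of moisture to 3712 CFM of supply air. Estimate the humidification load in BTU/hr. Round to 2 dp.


Q = 0.68 * 3712 * 19.8 = 49978.37 BTU/hr

49978.37 BTU/hr


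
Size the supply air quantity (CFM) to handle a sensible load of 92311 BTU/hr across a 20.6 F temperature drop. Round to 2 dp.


CFM = 92311 / (1.08 * 20.6) = 4149.18

4149.18 CFM


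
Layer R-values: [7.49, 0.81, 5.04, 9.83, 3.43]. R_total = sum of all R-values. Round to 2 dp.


R_total = 7.49 + 0.81 + 5.04 + 9.83 + 3.43 = 26.60

26.60


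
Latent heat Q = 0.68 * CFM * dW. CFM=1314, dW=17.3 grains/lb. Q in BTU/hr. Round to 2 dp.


Q = 0.68 * 1314 * 17.3 = 15457.90 BTU/hr

15457.90 BTU/hr


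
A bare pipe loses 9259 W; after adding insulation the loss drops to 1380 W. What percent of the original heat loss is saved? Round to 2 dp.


Savings = ((9259-1380)/9259)*100 = 85.10 %

85.10 %


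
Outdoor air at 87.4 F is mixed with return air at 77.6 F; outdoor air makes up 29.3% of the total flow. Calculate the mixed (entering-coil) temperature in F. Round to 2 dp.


T_mix = 77.6 + (29.3/100)*(87.4-77.6) = 80.47 F

80.47 F


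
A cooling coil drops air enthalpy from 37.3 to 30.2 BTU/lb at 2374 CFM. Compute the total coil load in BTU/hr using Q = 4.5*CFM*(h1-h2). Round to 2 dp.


Q = 4.5 * 2374 * (37.3 - 30.2) = 75849.30 BTU/hr

75849.30 BTU/hr


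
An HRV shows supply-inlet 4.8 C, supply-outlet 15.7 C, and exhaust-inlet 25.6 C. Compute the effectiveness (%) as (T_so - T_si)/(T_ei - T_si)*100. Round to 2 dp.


eff = (15.7-4.8)/(25.6-4.8)*100 = 52.40 %

52.40 %


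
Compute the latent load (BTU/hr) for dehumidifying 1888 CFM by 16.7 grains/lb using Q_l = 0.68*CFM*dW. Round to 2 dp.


Q = 0.68 * 1888 * 16.7 = 21440.13 BTU/hr

21440.13 BTU/hr


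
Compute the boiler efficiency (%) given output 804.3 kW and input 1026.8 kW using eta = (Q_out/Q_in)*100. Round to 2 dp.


eta = (804.3/1026.8)*100 = 78.33 %

78.33 %


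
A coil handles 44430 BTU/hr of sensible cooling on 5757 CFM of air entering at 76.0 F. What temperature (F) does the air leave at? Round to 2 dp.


dT = 44430/(1.08*5757) = 7.1459
T_leave = 76.0 - 7.1459 = 68.85 F

68.85 F


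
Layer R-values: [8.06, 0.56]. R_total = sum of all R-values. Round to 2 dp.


R_total = 8.06 + 0.56 = 8.62

8.62


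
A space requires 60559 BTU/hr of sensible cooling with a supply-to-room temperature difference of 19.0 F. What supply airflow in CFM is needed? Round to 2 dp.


CFM = 60559 / (1.08 * 19.0) = 2951.22

2951.22 CFM


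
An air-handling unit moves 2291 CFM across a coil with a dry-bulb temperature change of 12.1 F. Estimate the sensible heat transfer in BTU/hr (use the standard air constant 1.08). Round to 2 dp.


Q = 1.08 * 2291 * 12.1 = 29938.79 BTU/hr

29938.79 BTU/hr


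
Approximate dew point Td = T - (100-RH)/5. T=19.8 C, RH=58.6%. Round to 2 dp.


Td = 19.8 - (100-58.6)/5 = 11.52 C

11.52 C


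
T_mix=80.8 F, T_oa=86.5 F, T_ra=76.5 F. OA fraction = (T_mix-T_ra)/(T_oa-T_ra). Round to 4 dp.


frac = (80.8 - 76.5) / (86.5 - 76.5) = 0.4300

0.4300


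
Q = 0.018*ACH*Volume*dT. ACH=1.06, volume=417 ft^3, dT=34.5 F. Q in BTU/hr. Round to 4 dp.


Q = 0.018 * 1.06 * 417 * 34.5 = 274.4944 BTU/hr

274.4944 BTU/hr


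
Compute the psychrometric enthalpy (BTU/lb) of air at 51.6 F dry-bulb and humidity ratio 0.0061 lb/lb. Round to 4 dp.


h = 0.24*51.6 + 0.0061*(1061+0.444*51.6) = 18.9959 BTU/lb

18.9959 BTU/lb


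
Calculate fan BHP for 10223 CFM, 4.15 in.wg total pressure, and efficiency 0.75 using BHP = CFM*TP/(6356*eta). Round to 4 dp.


BHP = 10223 * 4.15 / (6356 * 0.75) = 8.8998 hp

8.8998 hp


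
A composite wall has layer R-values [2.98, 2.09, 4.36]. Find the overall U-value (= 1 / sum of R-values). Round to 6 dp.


R_total = 2.98 + 2.09 + 4.36 = 9.43
U = 1/9.43 = 0.106045

0.106045


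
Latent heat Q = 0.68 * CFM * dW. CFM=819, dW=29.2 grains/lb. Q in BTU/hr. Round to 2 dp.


Q = 0.68 * 819 * 29.2 = 16262.06 BTU/hr

16262.06 BTU/hr


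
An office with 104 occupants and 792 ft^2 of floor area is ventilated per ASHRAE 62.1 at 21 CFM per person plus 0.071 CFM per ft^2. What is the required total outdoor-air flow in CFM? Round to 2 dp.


Total = 104*21 + 792*0.071 = 2240.23 CFM

2240.23 CFM


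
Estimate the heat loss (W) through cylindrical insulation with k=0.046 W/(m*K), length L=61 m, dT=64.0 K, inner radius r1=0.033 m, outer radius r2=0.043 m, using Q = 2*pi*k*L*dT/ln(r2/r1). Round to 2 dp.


Q = 2*pi*0.046*61*64.0/ln(0.043/0.033) = 4262.91 W

4262.91 W


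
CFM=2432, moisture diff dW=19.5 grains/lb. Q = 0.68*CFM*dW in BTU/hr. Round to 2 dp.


Q = 0.68 * 2432 * 19.5 = 32248.32 BTU/hr

32248.32 BTU/hr


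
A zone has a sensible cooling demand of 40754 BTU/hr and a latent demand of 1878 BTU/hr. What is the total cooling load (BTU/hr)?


Qt = 40754 + 1878 = 42632 BTU/hr

42632 BTU/hr


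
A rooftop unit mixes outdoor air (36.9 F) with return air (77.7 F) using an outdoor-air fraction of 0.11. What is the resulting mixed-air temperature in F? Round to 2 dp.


T_mix = 0.11*36.9 + 0.89*77.7 = 73.21 F

73.21 F


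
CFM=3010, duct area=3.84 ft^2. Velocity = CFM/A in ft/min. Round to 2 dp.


V = 3010 / 3.84 = 783.85 ft/min

783.85 ft/min


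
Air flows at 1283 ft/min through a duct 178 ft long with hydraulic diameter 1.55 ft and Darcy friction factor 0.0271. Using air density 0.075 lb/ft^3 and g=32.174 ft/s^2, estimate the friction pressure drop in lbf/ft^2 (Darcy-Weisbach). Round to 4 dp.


v_fps = 1283/60 = 21.3833 ft/s
dp = 0.0271*(178/1.55)*0.075*21.3833^2/(2*32.174) = 1.6586 lbf/ft^2

1.6586 lbf/ft^2


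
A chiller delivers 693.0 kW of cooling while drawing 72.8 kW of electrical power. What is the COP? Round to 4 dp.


COP = 693.0 / 72.8 = 9.5192

9.5192


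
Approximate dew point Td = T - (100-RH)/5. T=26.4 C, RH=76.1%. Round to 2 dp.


Td = 26.4 - (100-76.1)/5 = 21.62 C

21.62 C


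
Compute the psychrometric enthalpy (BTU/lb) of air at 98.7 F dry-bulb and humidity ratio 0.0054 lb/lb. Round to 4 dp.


h = 0.24*98.7 + 0.0054*(1061+0.444*98.7) = 29.6540 BTU/lb

29.6540 BTU/lb


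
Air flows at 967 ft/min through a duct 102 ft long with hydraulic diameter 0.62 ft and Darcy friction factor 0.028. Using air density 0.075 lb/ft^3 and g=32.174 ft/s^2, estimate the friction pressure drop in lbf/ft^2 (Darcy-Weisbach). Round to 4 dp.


v_fps = 967/60 = 16.1167 ft/s
dp = 0.028*(102/0.62)*0.075*16.1167^2/(2*32.174) = 1.3946 lbf/ft^2

1.3946 lbf/ft^2


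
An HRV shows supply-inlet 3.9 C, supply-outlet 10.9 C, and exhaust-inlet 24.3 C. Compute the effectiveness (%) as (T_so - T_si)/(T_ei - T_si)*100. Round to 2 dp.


eff = (10.9-3.9)/(24.3-3.9)*100 = 34.31 %

34.31 %


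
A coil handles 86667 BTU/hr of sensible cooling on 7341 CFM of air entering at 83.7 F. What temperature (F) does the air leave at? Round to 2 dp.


dT = 86667/(1.08*7341) = 10.9314
T_leave = 83.7 - 10.9314 = 72.77 F

72.77 F


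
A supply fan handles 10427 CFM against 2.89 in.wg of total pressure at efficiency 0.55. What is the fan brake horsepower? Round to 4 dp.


BHP = 10427 * 2.89 / (6356 * 0.55) = 8.6201 hp

8.6201 hp


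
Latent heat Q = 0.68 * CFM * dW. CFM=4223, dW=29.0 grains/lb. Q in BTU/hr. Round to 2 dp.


Q = 0.68 * 4223 * 29.0 = 83277.56 BTU/hr

83277.56 BTU/hr


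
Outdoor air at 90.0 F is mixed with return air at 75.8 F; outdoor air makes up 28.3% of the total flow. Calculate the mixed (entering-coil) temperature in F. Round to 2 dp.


T_mix = 75.8 + (28.3/100)*(90.0-75.8) = 79.82 F

79.82 F


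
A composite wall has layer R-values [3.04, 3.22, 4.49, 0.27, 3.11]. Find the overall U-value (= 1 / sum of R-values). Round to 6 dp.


R_total = 3.04 + 3.22 + 4.49 + 0.27 + 3.11 = 14.13
U = 1/14.13 = 0.070771

0.070771


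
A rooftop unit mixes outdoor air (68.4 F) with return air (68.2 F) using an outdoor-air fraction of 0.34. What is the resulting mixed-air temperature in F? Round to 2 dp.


T_mix = 0.34*68.4 + 0.66*68.2 = 68.27 F

68.27 F


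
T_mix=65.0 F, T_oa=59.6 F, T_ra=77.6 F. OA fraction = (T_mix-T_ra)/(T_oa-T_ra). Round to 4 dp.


frac = (65.0 - 77.6) / (59.6 - 77.6) = 0.7000

0.7000


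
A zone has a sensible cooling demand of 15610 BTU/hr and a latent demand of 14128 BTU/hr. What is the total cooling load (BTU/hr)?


Qt = 15610 + 14128 = 29738 BTU/hr

29738 BTU/hr


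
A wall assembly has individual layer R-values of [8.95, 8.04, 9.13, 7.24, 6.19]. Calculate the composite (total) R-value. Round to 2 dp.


R_total = 8.95 + 8.04 + 9.13 + 7.24 + 6.19 = 39.55

39.55


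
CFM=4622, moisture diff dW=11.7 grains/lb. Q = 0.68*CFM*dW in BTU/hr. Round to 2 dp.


Q = 0.68 * 4622 * 11.7 = 36772.63 BTU/hr

36772.63 BTU/hr


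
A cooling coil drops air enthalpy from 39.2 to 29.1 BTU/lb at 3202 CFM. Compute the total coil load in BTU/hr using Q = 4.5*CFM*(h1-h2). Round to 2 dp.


Q = 4.5 * 3202 * (39.2 - 29.1) = 145530.90 BTU/hr

145530.90 BTU/hr


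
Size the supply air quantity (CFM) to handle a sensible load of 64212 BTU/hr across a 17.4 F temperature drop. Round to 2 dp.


CFM = 64212 / (1.08 * 17.4) = 3416.99

3416.99 CFM


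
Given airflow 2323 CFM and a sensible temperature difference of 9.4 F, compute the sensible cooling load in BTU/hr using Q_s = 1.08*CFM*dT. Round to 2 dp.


Q = 1.08 * 2323 * 9.4 = 23583.10 BTU/hr

23583.10 BTU/hr


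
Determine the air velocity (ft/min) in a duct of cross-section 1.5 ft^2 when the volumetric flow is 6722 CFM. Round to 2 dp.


V = 6722 / 1.5 = 4481.33 ft/min

4481.33 ft/min


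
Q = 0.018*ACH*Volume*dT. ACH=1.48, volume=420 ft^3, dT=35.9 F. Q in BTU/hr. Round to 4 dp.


Q = 0.018 * 1.48 * 420 * 35.9 = 401.6779 BTU/hr

401.6779 BTU/hr


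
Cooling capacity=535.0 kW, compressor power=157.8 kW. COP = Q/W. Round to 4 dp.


COP = 535.0 / 157.8 = 3.3904

3.3904


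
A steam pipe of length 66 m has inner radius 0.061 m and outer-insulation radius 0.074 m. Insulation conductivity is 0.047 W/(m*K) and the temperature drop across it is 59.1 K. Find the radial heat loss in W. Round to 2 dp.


Q = 2*pi*0.047*66*59.1/ln(0.074/0.061) = 5962.41 W

5962.41 W


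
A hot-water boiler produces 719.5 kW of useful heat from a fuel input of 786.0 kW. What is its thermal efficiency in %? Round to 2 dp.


eta = (719.5/786.0)*100 = 91.54 %

91.54 %


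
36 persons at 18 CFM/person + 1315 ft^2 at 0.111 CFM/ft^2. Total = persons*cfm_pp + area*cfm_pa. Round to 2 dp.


Total = 36*18 + 1315*0.111 = 793.97 CFM

793.97 CFM


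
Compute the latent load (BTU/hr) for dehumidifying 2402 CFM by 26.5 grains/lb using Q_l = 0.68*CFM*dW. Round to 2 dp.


Q = 0.68 * 2402 * 26.5 = 43284.04 BTU/hr

43284.04 BTU/hr


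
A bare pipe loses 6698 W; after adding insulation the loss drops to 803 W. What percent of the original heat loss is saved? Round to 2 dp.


Savings = ((6698-803)/6698)*100 = 88.01 %

88.01 %


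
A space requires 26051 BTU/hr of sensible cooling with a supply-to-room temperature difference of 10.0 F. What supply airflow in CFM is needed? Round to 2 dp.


CFM = 26051 / (1.08 * 10.0) = 2412.13

2412.13 CFM


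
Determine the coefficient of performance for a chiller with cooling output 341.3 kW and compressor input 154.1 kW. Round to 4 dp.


COP = 341.3 / 154.1 = 2.2148

2.2148


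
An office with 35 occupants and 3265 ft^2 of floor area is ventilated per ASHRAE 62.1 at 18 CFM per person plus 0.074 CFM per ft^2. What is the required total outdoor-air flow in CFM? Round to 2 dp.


Total = 35*18 + 3265*0.074 = 871.61 CFM

871.61 CFM


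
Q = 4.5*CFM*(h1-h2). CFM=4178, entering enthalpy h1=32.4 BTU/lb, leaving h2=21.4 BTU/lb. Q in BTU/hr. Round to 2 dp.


Q = 4.5 * 4178 * (32.4 - 21.4) = 206811.00 BTU/hr

206811.00 BTU/hr
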